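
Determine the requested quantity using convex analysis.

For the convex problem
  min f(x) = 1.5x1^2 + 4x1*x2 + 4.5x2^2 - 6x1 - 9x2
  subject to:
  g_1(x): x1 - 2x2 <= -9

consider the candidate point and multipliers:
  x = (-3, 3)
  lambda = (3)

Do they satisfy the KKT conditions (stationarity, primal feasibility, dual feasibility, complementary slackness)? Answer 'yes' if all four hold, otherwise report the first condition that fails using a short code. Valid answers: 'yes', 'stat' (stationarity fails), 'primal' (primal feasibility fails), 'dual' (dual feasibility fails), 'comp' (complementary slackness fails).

Gradient of f: grad f(x) = Q x + c = (-3, 6)
Constraint values g_i(x) = a_i^T x - b_i:
  g_1((-3, 3)) = 0
Stationarity residual: grad f(x) + sum_i lambda_i a_i = (0, 0)
  -> stationarity OK
Primal feasibility (all g_i <= 0): OK
Dual feasibility (all lambda_i >= 0): OK
Complementary slackness (lambda_i * g_i(x) = 0 for all i): OK

Verdict: yes, KKT holds.

yes


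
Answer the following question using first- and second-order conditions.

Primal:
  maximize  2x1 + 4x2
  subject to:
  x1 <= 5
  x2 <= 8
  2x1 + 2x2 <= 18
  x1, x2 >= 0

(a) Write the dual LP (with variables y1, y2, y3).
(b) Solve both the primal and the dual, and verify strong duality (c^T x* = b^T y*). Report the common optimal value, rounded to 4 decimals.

The standard primal-dual pair for 'max c^T x s.t. A x <= b, x >= 0' is:
  Dual:  min b^T y  s.t.  A^T y >= c,  y >= 0.

So the dual LP is:
  minimize  5y1 + 8y2 + 18y3
  subject to:
    y1 + 2y3 >= 2
    y2 + 2y3 >= 4
    y1, y2, y3 >= 0

Solving the primal: x* = (1, 8).
  primal value c^T x* = 34.
Solving the dual: y* = (0, 2, 1).
  dual value b^T y* = 34.
Strong duality: c^T x* = b^T y*. Confirmed.

34


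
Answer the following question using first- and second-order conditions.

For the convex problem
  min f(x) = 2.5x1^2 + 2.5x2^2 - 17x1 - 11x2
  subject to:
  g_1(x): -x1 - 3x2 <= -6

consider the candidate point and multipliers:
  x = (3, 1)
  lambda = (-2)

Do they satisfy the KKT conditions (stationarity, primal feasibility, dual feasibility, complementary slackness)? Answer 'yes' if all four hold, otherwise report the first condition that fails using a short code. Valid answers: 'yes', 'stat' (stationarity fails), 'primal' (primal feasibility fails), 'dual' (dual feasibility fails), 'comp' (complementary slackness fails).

Gradient of f: grad f(x) = Q x + c = (-2, -6)
Constraint values g_i(x) = a_i^T x - b_i:
  g_1((3, 1)) = 0
Stationarity residual: grad f(x) + sum_i lambda_i a_i = (0, 0)
  -> stationarity OK
Primal feasibility (all g_i <= 0): OK
Dual feasibility (all lambda_i >= 0): FAILS
Complementary slackness (lambda_i * g_i(x) = 0 for all i): OK

Verdict: the first failing condition is dual_feasibility -> dual.

dual


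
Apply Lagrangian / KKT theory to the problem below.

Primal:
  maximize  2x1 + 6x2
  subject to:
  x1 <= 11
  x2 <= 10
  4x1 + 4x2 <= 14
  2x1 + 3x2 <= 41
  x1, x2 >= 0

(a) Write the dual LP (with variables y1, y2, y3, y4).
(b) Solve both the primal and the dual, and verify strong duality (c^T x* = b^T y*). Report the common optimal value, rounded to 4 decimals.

The standard primal-dual pair for 'max c^T x s.t. A x <= b, x >= 0' is:
  Dual:  min b^T y  s.t.  A^T y >= c,  y >= 0.

So the dual LP is:
  minimize  11y1 + 10y2 + 14y3 + 41y4
  subject to:
    y1 + 4y3 + 2y4 >= 2
    y2 + 4y3 + 3y4 >= 6
    y1, y2, y3, y4 >= 0

Solving the primal: x* = (0, 3.5).
  primal value c^T x* = 21.
Solving the dual: y* = (0, 0, 1.5, 0).
  dual value b^T y* = 21.
Strong duality: c^T x* = b^T y*. Confirmed.

21


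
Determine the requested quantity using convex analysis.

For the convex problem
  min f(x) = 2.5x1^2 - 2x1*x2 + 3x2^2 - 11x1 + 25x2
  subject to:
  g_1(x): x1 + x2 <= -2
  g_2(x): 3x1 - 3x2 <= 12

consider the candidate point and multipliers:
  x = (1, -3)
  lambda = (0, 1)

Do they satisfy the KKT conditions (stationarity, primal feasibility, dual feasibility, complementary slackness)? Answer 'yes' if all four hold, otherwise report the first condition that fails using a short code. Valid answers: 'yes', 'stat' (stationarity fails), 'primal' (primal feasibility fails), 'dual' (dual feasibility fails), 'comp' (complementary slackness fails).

Gradient of f: grad f(x) = Q x + c = (0, 5)
Constraint values g_i(x) = a_i^T x - b_i:
  g_1((1, -3)) = 0
  g_2((1, -3)) = 0
Stationarity residual: grad f(x) + sum_i lambda_i a_i = (3, 2)
  -> stationarity FAILS
Primal feasibility (all g_i <= 0): OK
Dual feasibility (all lambda_i >= 0): OK
Complementary slackness (lambda_i * g_i(x) = 0 for all i): OK

Verdict: the first failing condition is stationarity -> stat.

stat


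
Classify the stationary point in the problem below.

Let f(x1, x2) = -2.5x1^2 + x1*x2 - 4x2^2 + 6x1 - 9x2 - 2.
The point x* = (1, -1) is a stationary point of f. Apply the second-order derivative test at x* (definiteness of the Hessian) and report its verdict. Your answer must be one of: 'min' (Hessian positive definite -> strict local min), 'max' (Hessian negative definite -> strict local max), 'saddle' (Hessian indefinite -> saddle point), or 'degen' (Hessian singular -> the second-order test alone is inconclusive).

Compute the Hessian H = grad^2 f:
  H = [[-5, 1], [1, -8]]
Verify stationarity: grad f(x*) = H x* + g = (0, 0).
Eigenvalues of H: -8.3028, -4.6972.
Both eigenvalues < 0, so H is negative definite -> x* is a strict local max.

max


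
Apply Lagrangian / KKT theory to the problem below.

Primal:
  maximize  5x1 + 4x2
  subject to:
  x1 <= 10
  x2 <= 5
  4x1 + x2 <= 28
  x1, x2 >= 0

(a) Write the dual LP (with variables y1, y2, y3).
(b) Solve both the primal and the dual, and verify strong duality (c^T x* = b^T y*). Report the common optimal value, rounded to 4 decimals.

The standard primal-dual pair for 'max c^T x s.t. A x <= b, x >= 0' is:
  Dual:  min b^T y  s.t.  A^T y >= c,  y >= 0.

So the dual LP is:
  minimize  10y1 + 5y2 + 28y3
  subject to:
    y1 + 4y3 >= 5
    y2 + y3 >= 4
    y1, y2, y3 >= 0

Solving the primal: x* = (5.75, 5).
  primal value c^T x* = 48.75.
Solving the dual: y* = (0, 2.75, 1.25).
  dual value b^T y* = 48.75.
Strong duality: c^T x* = b^T y*. Confirmed.

48.75


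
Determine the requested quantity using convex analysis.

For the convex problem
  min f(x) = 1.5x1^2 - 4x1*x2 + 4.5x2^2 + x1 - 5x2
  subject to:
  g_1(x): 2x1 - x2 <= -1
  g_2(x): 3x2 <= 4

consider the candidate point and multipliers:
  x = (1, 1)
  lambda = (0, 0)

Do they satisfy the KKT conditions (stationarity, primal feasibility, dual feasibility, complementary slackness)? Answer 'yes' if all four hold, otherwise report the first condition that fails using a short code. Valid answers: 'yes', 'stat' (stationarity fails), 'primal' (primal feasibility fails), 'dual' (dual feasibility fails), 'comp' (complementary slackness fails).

Gradient of f: grad f(x) = Q x + c = (0, 0)
Constraint values g_i(x) = a_i^T x - b_i:
  g_1((1, 1)) = 2
  g_2((1, 1)) = -1
Stationarity residual: grad f(x) + sum_i lambda_i a_i = (0, 0)
  -> stationarity OK
Primal feasibility (all g_i <= 0): FAILS
Dual feasibility (all lambda_i >= 0): OK
Complementary slackness (lambda_i * g_i(x) = 0 for all i): OK

Verdict: the first failing condition is primal_feasibility -> primal.

primal


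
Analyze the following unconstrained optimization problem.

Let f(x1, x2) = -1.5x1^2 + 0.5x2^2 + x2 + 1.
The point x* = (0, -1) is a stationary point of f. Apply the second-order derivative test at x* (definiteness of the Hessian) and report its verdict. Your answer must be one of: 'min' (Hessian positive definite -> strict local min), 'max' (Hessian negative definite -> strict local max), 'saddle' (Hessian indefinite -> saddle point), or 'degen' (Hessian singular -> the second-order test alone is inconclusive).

Compute the Hessian H = grad^2 f:
  H = [[-3, 0], [0, 1]]
Verify stationarity: grad f(x*) = H x* + g = (0, 0).
Eigenvalues of H: -3, 1.
Eigenvalues have mixed signs, so H is indefinite -> x* is a saddle point.

saddle


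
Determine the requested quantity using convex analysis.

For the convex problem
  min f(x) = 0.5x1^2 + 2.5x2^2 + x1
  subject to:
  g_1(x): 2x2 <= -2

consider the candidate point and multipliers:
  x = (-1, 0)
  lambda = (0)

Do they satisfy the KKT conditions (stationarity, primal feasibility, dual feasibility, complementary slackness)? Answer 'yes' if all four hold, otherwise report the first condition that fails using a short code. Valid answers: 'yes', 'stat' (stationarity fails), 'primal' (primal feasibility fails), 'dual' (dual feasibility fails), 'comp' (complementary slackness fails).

Gradient of f: grad f(x) = Q x + c = (0, 0)
Constraint values g_i(x) = a_i^T x - b_i:
  g_1((-1, 0)) = 2
Stationarity residual: grad f(x) + sum_i lambda_i a_i = (0, 0)
  -> stationarity OK
Primal feasibility (all g_i <= 0): FAILS
Dual feasibility (all lambda_i >= 0): OK
Complementary slackness (lambda_i * g_i(x) = 0 for all i): OK

Verdict: the first failing condition is primal_feasibility -> primal.

primal


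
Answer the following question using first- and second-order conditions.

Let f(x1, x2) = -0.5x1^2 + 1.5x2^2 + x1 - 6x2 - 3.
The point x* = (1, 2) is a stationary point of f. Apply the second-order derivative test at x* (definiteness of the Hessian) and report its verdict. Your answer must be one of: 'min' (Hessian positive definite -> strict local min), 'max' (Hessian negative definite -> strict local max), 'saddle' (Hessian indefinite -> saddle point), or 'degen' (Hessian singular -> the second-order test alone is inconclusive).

Compute the Hessian H = grad^2 f:
  H = [[-1, 0], [0, 3]]
Verify stationarity: grad f(x*) = H x* + g = (0, 0).
Eigenvalues of H: -1, 3.
Eigenvalues have mixed signs, so H is indefinite -> x* is a saddle point.

saddle


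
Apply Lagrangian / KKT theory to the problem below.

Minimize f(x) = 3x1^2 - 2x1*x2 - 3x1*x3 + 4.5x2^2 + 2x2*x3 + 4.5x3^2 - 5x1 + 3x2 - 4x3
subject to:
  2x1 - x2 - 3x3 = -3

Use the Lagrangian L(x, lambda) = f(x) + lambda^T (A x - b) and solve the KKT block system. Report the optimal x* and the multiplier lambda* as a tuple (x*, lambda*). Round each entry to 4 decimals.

Form the Lagrangian:
  L(x, lambda) = (1/2) x^T Q x + c^T x + lambda^T (A x - b)
Stationarity (grad_x L = 0): Q x + c + A^T lambda = 0.
Primal feasibility: A x = b.

This gives the KKT block system:
  [ Q   A^T ] [ x     ]   [-c ]
  [ A    0  ] [ lambda ] = [ b ]

Solving the linear system:
  x*      = (0.7088, -0.2483, 1.5553)
  lambda* = (2.4582)
  f(x*)   = -1.5677

x* = (0.7088, -0.2483, 1.5553), lambda* = (2.4582)


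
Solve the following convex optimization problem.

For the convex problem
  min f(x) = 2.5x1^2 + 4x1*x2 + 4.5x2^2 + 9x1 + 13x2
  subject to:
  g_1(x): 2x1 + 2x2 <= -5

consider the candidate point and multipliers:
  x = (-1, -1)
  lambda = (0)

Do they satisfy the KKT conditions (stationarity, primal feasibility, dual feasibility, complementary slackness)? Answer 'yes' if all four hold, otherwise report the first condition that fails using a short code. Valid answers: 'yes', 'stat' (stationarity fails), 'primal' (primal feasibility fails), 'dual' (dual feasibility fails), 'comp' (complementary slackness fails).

Gradient of f: grad f(x) = Q x + c = (0, 0)
Constraint values g_i(x) = a_i^T x - b_i:
  g_1((-1, -1)) = 1
Stationarity residual: grad f(x) + sum_i lambda_i a_i = (0, 0)
  -> stationarity OK
Primal feasibility (all g_i <= 0): FAILS
Dual feasibility (all lambda_i >= 0): OK
Complementary slackness (lambda_i * g_i(x) = 0 for all i): OK

Verdict: the first failing condition is primal_feasibility -> primal.

primal


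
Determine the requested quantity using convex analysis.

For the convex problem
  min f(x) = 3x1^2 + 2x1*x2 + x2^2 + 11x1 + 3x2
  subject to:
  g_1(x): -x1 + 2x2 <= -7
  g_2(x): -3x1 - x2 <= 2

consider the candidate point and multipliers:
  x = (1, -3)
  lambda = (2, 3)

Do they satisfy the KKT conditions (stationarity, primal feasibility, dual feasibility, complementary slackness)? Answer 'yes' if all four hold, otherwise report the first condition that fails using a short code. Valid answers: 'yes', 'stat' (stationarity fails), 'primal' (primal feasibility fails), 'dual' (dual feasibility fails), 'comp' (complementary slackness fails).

Gradient of f: grad f(x) = Q x + c = (11, -1)
Constraint values g_i(x) = a_i^T x - b_i:
  g_1((1, -3)) = 0
  g_2((1, -3)) = -2
Stationarity residual: grad f(x) + sum_i lambda_i a_i = (0, 0)
  -> stationarity OK
Primal feasibility (all g_i <= 0): OK
Dual feasibility (all lambda_i >= 0): OK
Complementary slackness (lambda_i * g_i(x) = 0 for all i): FAILS

Verdict: the first failing condition is complementary_slackness -> comp.

comp


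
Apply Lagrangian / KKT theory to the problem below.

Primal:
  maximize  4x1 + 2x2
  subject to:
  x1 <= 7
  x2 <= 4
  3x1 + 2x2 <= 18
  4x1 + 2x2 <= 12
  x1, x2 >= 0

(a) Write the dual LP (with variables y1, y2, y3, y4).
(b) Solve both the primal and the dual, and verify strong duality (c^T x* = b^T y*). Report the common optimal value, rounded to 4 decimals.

The standard primal-dual pair for 'max c^T x s.t. A x <= b, x >= 0' is:
  Dual:  min b^T y  s.t.  A^T y >= c,  y >= 0.

So the dual LP is:
  minimize  7y1 + 4y2 + 18y3 + 12y4
  subject to:
    y1 + 3y3 + 4y4 >= 4
    y2 + 2y3 + 2y4 >= 2
    y1, y2, y3, y4 >= 0

Solving the primal: x* = (3, 0).
  primal value c^T x* = 12.
Solving the dual: y* = (0, 0, 0, 1).
  dual value b^T y* = 12.
Strong duality: c^T x* = b^T y*. Confirmed.

12


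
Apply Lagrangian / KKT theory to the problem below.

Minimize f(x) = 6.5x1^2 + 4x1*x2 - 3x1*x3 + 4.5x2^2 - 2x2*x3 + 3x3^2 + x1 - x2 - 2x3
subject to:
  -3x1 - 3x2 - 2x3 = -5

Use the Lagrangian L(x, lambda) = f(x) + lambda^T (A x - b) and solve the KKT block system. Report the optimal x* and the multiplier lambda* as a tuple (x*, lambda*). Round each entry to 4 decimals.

Form the Lagrangian:
  L(x, lambda) = (1/2) x^T Q x + c^T x + lambda^T (A x - b)
Stationarity (grad_x L = 0): Q x + c + A^T lambda = 0.
Primal feasibility: A x = b.

This gives the KKT block system:
  [ Q   A^T ] [ x     ]   [-c ]
  [ A    0  ] [ lambda ] = [ b ]

Solving the linear system:
  x*      = (0.2676, 0.66, 1.1086)
  lambda* = (1.2644)
  f(x*)   = 1.8562

x* = (0.2676, 0.66, 1.1086), lambda* = (1.2644)


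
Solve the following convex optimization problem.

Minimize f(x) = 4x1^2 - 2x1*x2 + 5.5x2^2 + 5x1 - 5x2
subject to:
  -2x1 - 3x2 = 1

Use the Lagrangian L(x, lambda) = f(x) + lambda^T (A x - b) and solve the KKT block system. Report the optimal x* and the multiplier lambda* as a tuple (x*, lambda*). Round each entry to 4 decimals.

Form the Lagrangian:
  L(x, lambda) = (1/2) x^T Q x + c^T x + lambda^T (A x - b)
Stationarity (grad_x L = 0): Q x + c + A^T lambda = 0.
Primal feasibility: A x = b.

This gives the KKT block system:
  [ Q   A^T ] [ x     ]   [-c ]
  [ A    0  ] [ lambda ] = [ b ]

Solving the linear system:
  x*      = (-0.7357, 0.1571)
  lambda* = (-0.6)
  f(x*)   = -1.9321

x* = (-0.7357, 0.1571), lambda* = (-0.6)


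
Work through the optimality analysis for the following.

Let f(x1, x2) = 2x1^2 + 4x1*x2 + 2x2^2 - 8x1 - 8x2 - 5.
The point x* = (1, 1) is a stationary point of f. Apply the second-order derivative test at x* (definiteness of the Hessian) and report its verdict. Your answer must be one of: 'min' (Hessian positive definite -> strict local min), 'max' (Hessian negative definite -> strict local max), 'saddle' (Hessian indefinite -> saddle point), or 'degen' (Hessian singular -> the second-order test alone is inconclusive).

Compute the Hessian H = grad^2 f:
  H = [[4, 4], [4, 4]]
Verify stationarity: grad f(x*) = H x* + g = (0, 0).
Eigenvalues of H: 0, 8.
H has a zero eigenvalue (singular; positive semidefinite but not definite), so H is neither positive definite, negative definite, nor indefinite. The second-order test alone is inconclusive -> degen.
(Indeed, f is constant along the null direction of H through x*, so x* is not a strict local extremum.)

degen


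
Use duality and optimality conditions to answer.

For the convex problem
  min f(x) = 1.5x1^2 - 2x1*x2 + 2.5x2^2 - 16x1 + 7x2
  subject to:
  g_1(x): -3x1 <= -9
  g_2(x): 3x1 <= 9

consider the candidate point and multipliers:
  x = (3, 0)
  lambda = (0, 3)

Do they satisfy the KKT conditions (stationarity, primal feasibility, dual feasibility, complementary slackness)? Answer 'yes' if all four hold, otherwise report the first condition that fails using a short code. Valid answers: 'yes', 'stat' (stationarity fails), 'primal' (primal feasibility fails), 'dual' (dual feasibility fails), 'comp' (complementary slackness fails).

Gradient of f: grad f(x) = Q x + c = (-7, 1)
Constraint values g_i(x) = a_i^T x - b_i:
  g_1((3, 0)) = 0
  g_2((3, 0)) = 0
Stationarity residual: grad f(x) + sum_i lambda_i a_i = (2, 1)
  -> stationarity FAILS
Primal feasibility (all g_i <= 0): OK
Dual feasibility (all lambda_i >= 0): OK
Complementary slackness (lambda_i * g_i(x) = 0 for all i): OK

Verdict: the first failing condition is stationarity -> stat.

stat


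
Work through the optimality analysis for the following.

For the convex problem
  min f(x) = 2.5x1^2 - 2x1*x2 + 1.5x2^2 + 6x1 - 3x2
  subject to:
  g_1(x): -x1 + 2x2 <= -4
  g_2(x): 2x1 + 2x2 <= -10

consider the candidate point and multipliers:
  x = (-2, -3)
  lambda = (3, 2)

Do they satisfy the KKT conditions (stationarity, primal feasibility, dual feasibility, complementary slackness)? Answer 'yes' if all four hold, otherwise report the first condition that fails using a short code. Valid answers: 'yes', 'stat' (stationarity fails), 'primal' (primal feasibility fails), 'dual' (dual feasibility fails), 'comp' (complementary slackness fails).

Gradient of f: grad f(x) = Q x + c = (2, -8)
Constraint values g_i(x) = a_i^T x - b_i:
  g_1((-2, -3)) = 0
  g_2((-2, -3)) = 0
Stationarity residual: grad f(x) + sum_i lambda_i a_i = (3, 2)
  -> stationarity FAILS
Primal feasibility (all g_i <= 0): OK
Dual feasibility (all lambda_i >= 0): OK
Complementary slackness (lambda_i * g_i(x) = 0 for all i): OK

Verdict: the first failing condition is stationarity -> stat.

stat


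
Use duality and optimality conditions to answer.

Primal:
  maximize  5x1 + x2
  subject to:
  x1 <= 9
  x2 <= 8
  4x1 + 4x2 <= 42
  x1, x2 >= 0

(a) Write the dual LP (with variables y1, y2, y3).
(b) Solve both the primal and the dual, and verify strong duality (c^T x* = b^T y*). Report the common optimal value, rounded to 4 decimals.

The standard primal-dual pair for 'max c^T x s.t. A x <= b, x >= 0' is:
  Dual:  min b^T y  s.t.  A^T y >= c,  y >= 0.

So the dual LP is:
  minimize  9y1 + 8y2 + 42y3
  subject to:
    y1 + 4y3 >= 5
    y2 + 4y3 >= 1
    y1, y2, y3 >= 0

Solving the primal: x* = (9, 1.5).
  primal value c^T x* = 46.5.
Solving the dual: y* = (4, 0, 0.25).
  dual value b^T y* = 46.5.
Strong duality: c^T x* = b^T y*. Confirmed.

46.5


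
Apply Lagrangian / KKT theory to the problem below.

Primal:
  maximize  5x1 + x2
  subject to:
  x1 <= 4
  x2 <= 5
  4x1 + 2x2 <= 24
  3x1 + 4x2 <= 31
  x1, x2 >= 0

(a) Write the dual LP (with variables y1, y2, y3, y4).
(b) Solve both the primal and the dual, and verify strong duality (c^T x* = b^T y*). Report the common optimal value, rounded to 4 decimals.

The standard primal-dual pair for 'max c^T x s.t. A x <= b, x >= 0' is:
  Dual:  min b^T y  s.t.  A^T y >= c,  y >= 0.

So the dual LP is:
  minimize  4y1 + 5y2 + 24y3 + 31y4
  subject to:
    y1 + 4y3 + 3y4 >= 5
    y2 + 2y3 + 4y4 >= 1
    y1, y2, y3, y4 >= 0

Solving the primal: x* = (4, 4).
  primal value c^T x* = 24.
Solving the dual: y* = (3, 0, 0.5, 0).
  dual value b^T y* = 24.
Strong duality: c^T x* = b^T y*. Confirmed.

24


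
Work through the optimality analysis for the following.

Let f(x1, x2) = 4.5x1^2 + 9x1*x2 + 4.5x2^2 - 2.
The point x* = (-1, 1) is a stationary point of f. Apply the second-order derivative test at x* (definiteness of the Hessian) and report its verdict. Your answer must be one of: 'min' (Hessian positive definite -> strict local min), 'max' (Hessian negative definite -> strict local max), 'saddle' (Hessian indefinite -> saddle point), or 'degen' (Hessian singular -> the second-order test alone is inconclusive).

Compute the Hessian H = grad^2 f:
  H = [[9, 9], [9, 9]]
Verify stationarity: grad f(x*) = H x* + g = (0, 0).
Eigenvalues of H: 0, 18.
H has a zero eigenvalue (singular; positive semidefinite but not definite), so H is neither positive definite, negative definite, nor indefinite. The second-order test alone is inconclusive -> degen.
(Indeed, f is constant along the null direction of H through x*, so x* is not a strict local extremum.)

degen


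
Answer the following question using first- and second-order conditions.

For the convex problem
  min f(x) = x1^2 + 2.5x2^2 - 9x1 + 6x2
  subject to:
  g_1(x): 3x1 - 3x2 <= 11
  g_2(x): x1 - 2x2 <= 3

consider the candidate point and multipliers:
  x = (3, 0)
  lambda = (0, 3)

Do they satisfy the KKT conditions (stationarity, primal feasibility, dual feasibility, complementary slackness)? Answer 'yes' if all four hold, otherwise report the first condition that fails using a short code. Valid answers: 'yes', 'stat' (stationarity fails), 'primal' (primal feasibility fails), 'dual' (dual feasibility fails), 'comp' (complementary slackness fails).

Gradient of f: grad f(x) = Q x + c = (-3, 6)
Constraint values g_i(x) = a_i^T x - b_i:
  g_1((3, 0)) = -2
  g_2((3, 0)) = 0
Stationarity residual: grad f(x) + sum_i lambda_i a_i = (0, 0)
  -> stationarity OK
Primal feasibility (all g_i <= 0): OK
Dual feasibility (all lambda_i >= 0): OK
Complementary slackness (lambda_i * g_i(x) = 0 for all i): OK

Verdict: yes, KKT holds.

yes


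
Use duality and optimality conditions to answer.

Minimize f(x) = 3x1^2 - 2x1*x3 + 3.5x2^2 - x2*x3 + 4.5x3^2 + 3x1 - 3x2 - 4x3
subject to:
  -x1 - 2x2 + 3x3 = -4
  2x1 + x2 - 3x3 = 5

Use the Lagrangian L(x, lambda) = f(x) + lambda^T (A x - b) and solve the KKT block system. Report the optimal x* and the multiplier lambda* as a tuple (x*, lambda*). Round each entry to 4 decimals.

Form the Lagrangian:
  L(x, lambda) = (1/2) x^T Q x + c^T x + lambda^T (A x - b)
Stationarity (grad_x L = 0): Q x + c + A^T lambda = 0.
Primal feasibility: A x = b.

This gives the KKT block system:
  [ Q   A^T ] [ x     ]   [-c ]
  [ A    0  ] [ lambda ] = [ b ]

Solving the linear system:
  x*      = (1.375, 0.375, -0.625)
  lambda* = (-4, -8.25)
  f(x*)   = 15.375

x* = (1.375, 0.375, -0.625), lambda* = (-4, -8.25)


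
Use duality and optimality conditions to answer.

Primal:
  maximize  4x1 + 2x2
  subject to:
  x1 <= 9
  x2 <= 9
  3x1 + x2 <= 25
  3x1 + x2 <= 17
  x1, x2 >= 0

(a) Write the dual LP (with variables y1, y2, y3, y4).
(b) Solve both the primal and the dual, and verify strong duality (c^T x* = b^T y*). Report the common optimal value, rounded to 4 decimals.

The standard primal-dual pair for 'max c^T x s.t. A x <= b, x >= 0' is:
  Dual:  min b^T y  s.t.  A^T y >= c,  y >= 0.

So the dual LP is:
  minimize  9y1 + 9y2 + 25y3 + 17y4
  subject to:
    y1 + 3y3 + 3y4 >= 4
    y2 + y3 + y4 >= 2
    y1, y2, y3, y4 >= 0

Solving the primal: x* = (2.6667, 9).
  primal value c^T x* = 28.6667.
Solving the dual: y* = (0, 0.6667, 0, 1.3333).
  dual value b^T y* = 28.6667.
Strong duality: c^T x* = b^T y*. Confirmed.

28.6667


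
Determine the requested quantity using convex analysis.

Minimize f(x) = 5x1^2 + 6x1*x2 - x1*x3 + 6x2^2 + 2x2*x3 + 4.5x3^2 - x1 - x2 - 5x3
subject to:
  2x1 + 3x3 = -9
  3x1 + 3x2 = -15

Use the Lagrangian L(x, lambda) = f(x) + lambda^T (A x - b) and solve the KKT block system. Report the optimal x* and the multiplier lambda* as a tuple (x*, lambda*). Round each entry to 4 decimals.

Form the Lagrangian:
  L(x, lambda) = (1/2) x^T Q x + c^T x + lambda^T (A x - b)
Stationarity (grad_x L = 0): Q x + c + A^T lambda = 0.
Primal feasibility: A x = b.

This gives the KKT block system:
  [ Q   A^T ] [ x     ]   [-c ]
  [ A    0  ] [ lambda ] = [ b ]

Solving the linear system:
  x*      = (-3.7222, -1.2778, -0.5185)
  lambda* = (2.8333, 13.2346)
  f(x*)   = 115.8056

x* = (-3.7222, -1.2778, -0.5185), lambda* = (2.8333, 13.2346)


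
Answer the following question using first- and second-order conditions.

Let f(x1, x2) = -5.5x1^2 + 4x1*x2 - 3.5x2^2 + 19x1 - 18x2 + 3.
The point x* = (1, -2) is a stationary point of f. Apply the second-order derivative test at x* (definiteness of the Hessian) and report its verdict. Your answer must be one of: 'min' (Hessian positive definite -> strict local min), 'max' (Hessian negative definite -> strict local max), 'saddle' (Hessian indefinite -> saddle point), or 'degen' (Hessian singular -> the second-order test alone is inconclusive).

Compute the Hessian H = grad^2 f:
  H = [[-11, 4], [4, -7]]
Verify stationarity: grad f(x*) = H x* + g = (0, 0).
Eigenvalues of H: -13.4721, -4.5279.
Both eigenvalues < 0, so H is negative definite -> x* is a strict local max.

max


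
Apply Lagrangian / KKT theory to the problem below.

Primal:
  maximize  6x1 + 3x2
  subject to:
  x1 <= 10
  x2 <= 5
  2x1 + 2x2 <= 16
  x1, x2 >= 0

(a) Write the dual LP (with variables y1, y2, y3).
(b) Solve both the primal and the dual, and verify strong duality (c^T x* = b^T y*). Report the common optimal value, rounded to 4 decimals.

The standard primal-dual pair for 'max c^T x s.t. A x <= b, x >= 0' is:
  Dual:  min b^T y  s.t.  A^T y >= c,  y >= 0.

So the dual LP is:
  minimize  10y1 + 5y2 + 16y3
  subject to:
    y1 + 2y3 >= 6
    y2 + 2y3 >= 3
    y1, y2, y3 >= 0

Solving the primal: x* = (8, 0).
  primal value c^T x* = 48.
Solving the dual: y* = (0, 0, 3).
  dual value b^T y* = 48.
Strong duality: c^T x* = b^T y*. Confirmed.

48


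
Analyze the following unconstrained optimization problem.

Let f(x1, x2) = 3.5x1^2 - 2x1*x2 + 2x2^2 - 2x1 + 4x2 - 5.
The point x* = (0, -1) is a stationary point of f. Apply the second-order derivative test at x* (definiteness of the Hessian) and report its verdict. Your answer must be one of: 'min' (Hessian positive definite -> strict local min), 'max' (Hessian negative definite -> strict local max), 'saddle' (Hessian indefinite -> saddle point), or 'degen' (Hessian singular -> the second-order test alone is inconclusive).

Compute the Hessian H = grad^2 f:
  H = [[7, -2], [-2, 4]]
Verify stationarity: grad f(x*) = H x* + g = (0, 0).
Eigenvalues of H: 3, 8.
Both eigenvalues > 0, so H is positive definite -> x* is a strict local min.

min


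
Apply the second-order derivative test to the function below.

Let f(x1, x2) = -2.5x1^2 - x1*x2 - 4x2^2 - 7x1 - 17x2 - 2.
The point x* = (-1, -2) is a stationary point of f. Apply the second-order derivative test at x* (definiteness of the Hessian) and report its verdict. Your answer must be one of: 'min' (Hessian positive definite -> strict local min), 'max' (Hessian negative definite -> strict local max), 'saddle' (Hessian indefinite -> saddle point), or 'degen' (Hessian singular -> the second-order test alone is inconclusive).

Compute the Hessian H = grad^2 f:
  H = [[-5, -1], [-1, -8]]
Verify stationarity: grad f(x*) = H x* + g = (0, 0).
Eigenvalues of H: -8.3028, -4.6972.
Both eigenvalues < 0, so H is negative definite -> x* is a strict local max.

max


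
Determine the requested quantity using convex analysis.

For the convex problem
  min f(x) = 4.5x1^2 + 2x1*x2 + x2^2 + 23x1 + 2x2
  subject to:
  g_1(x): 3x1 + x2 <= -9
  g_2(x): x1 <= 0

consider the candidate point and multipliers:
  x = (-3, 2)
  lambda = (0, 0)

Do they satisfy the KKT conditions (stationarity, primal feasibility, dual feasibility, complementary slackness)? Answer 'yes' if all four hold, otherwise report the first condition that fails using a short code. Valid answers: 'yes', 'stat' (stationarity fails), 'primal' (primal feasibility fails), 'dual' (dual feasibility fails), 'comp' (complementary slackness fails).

Gradient of f: grad f(x) = Q x + c = (0, 0)
Constraint values g_i(x) = a_i^T x - b_i:
  g_1((-3, 2)) = 2
  g_2((-3, 2)) = -3
Stationarity residual: grad f(x) + sum_i lambda_i a_i = (0, 0)
  -> stationarity OK
Primal feasibility (all g_i <= 0): FAILS
Dual feasibility (all lambda_i >= 0): OK
Complementary slackness (lambda_i * g_i(x) = 0 for all i): OK

Verdict: the first failing condition is primal_feasibility -> primal.

primal


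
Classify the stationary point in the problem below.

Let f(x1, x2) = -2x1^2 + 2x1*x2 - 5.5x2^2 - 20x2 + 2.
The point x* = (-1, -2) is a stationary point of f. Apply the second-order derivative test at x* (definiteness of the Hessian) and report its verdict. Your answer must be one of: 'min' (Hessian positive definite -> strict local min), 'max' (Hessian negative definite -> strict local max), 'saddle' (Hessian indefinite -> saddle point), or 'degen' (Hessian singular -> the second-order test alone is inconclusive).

Compute the Hessian H = grad^2 f:
  H = [[-4, 2], [2, -11]]
Verify stationarity: grad f(x*) = H x* + g = (0, 0).
Eigenvalues of H: -11.5311, -3.4689.
Both eigenvalues < 0, so H is negative definite -> x* is a strict local max.

max


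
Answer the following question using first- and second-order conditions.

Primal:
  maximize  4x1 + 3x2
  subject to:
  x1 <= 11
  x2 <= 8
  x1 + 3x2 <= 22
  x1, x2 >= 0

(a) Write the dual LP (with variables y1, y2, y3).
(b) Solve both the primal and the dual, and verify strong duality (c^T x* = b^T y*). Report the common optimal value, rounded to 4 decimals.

The standard primal-dual pair for 'max c^T x s.t. A x <= b, x >= 0' is:
  Dual:  min b^T y  s.t.  A^T y >= c,  y >= 0.

So the dual LP is:
  minimize  11y1 + 8y2 + 22y3
  subject to:
    y1 + y3 >= 4
    y2 + 3y3 >= 3
    y1, y2, y3 >= 0

Solving the primal: x* = (11, 3.6667).
  primal value c^T x* = 55.
Solving the dual: y* = (3, 0, 1).
  dual value b^T y* = 55.
Strong duality: c^T x* = b^T y*. Confirmed.

55


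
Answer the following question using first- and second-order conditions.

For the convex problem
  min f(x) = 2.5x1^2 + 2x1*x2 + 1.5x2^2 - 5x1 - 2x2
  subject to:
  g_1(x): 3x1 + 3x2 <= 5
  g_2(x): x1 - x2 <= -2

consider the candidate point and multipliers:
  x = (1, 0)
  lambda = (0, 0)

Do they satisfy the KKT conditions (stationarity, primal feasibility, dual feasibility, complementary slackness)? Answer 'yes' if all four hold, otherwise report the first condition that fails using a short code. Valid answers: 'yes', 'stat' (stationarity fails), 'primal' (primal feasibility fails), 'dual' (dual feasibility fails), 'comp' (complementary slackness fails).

Gradient of f: grad f(x) = Q x + c = (0, 0)
Constraint values g_i(x) = a_i^T x - b_i:
  g_1((1, 0)) = -2
  g_2((1, 0)) = 3
Stationarity residual: grad f(x) + sum_i lambda_i a_i = (0, 0)
  -> stationarity OK
Primal feasibility (all g_i <= 0): FAILS
Dual feasibility (all lambda_i >= 0): OK
Complementary slackness (lambda_i * g_i(x) = 0 for all i): OK

Verdict: the first failing condition is primal_feasibility -> primal.

primal


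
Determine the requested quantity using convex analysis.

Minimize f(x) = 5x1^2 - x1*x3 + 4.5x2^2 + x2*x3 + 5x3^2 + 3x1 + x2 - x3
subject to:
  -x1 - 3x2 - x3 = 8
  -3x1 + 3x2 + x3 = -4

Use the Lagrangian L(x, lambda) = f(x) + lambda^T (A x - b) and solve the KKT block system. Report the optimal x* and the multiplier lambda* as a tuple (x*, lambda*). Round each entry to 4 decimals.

Form the Lagrangian:
  L(x, lambda) = (1/2) x^T Q x + c^T x + lambda^T (A x - b)
Stationarity (grad_x L = 0): Q x + c + A^T lambda = 0.
Primal feasibility: A x = b.

This gives the KKT block system:
  [ Q   A^T ] [ x     ]   [-c ]
  [ A    0  ] [ lambda ] = [ b ]

Solving the linear system:
  x*      = (-1, -2.1935, -0.4194)
  lambda* = (-6.4355, -0.0484)
  f(x*)   = 23.2581

x* = (-1, -2.1935, -0.4194), lambda* = (-6.4355, -0.0484)


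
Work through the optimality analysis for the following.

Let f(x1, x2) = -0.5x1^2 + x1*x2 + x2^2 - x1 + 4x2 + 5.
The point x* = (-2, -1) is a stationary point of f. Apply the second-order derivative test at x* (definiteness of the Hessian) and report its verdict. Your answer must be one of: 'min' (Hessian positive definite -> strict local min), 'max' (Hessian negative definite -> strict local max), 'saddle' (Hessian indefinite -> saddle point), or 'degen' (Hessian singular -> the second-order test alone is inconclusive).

Compute the Hessian H = grad^2 f:
  H = [[-1, 1], [1, 2]]
Verify stationarity: grad f(x*) = H x* + g = (0, 0).
Eigenvalues of H: -1.3028, 2.3028.
Eigenvalues have mixed signs, so H is indefinite -> x* is a saddle point.

saddle


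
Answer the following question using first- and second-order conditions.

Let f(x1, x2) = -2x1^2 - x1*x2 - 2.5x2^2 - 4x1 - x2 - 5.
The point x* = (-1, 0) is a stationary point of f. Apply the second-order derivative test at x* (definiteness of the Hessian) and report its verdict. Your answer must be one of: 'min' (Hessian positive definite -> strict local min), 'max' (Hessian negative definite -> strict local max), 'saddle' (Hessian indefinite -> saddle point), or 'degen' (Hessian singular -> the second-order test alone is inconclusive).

Compute the Hessian H = grad^2 f:
  H = [[-4, -1], [-1, -5]]
Verify stationarity: grad f(x*) = H x* + g = (0, 0).
Eigenvalues of H: -5.618, -3.382.
Both eigenvalues < 0, so H is negative definite -> x* is a strict local max.

max


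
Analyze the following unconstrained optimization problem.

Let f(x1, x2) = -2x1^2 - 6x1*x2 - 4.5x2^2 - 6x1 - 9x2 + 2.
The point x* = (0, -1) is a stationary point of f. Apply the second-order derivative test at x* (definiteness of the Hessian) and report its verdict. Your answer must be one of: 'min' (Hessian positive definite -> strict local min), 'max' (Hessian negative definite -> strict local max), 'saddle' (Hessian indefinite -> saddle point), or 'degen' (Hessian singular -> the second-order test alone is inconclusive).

Compute the Hessian H = grad^2 f:
  H = [[-4, -6], [-6, -9]]
Verify stationarity: grad f(x*) = H x* + g = (0, 0).
Eigenvalues of H: -13, 0.
H has a zero eigenvalue (singular; negative semidefinite but not definite), so H is neither positive definite, negative definite, nor indefinite. The second-order test alone is inconclusive -> degen.
(Indeed, f is constant along the null direction of H through x*, so x* is not a strict local extremum.)

degen


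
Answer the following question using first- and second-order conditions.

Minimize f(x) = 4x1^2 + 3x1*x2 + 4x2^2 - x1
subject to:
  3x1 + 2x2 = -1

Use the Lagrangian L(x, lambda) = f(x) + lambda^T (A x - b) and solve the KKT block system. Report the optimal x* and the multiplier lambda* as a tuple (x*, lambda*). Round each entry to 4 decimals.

Form the Lagrangian:
  L(x, lambda) = (1/2) x^T Q x + c^T x + lambda^T (A x - b)
Stationarity (grad_x L = 0): Q x + c + A^T lambda = 0.
Primal feasibility: A x = b.

This gives the KKT block system:
  [ Q   A^T ] [ x     ]   [-c ]
  [ A    0  ] [ lambda ] = [ b ]

Solving the linear system:
  x*      = (-0.2059, -0.1912)
  lambda* = (1.0735)
  f(x*)   = 0.6397

x* = (-0.2059, -0.1912), lambda* = (1.0735)


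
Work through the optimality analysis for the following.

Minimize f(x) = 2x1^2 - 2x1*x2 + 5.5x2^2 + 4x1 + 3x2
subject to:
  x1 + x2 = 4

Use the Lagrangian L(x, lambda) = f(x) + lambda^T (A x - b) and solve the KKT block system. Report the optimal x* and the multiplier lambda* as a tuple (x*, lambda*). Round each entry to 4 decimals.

Form the Lagrangian:
  L(x, lambda) = (1/2) x^T Q x + c^T x + lambda^T (A x - b)
Stationarity (grad_x L = 0): Q x + c + A^T lambda = 0.
Primal feasibility: A x = b.

This gives the KKT block system:
  [ Q   A^T ] [ x     ]   [-c ]
  [ A    0  ] [ lambda ] = [ b ]

Solving the linear system:
  x*      = (2.6842, 1.3158)
  lambda* = (-12.1053)
  f(x*)   = 31.5526

x* = (2.6842, 1.3158), lambda* = (-12.1053)


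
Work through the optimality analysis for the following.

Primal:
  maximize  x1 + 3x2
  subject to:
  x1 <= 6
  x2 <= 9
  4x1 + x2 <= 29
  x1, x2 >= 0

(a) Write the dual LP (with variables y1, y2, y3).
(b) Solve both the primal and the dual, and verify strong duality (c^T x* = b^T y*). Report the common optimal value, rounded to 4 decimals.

The standard primal-dual pair for 'max c^T x s.t. A x <= b, x >= 0' is:
  Dual:  min b^T y  s.t.  A^T y >= c,  y >= 0.

So the dual LP is:
  minimize  6y1 + 9y2 + 29y3
  subject to:
    y1 + 4y3 >= 1
    y2 + y3 >= 3
    y1, y2, y3 >= 0

Solving the primal: x* = (5, 9).
  primal value c^T x* = 32.
Solving the dual: y* = (0, 2.75, 0.25).
  dual value b^T y* = 32.
Strong duality: c^T x* = b^T y*. Confirmed.

32


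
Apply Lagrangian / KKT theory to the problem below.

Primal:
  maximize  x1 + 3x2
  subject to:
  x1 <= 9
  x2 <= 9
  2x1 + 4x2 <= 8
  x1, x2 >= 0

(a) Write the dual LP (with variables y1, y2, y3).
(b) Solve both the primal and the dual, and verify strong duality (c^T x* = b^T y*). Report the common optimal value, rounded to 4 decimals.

The standard primal-dual pair for 'max c^T x s.t. A x <= b, x >= 0' is:
  Dual:  min b^T y  s.t.  A^T y >= c,  y >= 0.

So the dual LP is:
  minimize  9y1 + 9y2 + 8y3
  subject to:
    y1 + 2y3 >= 1
    y2 + 4y3 >= 3
    y1, y2, y3 >= 0

Solving the primal: x* = (0, 2).
  primal value c^T x* = 6.
Solving the dual: y* = (0, 0, 0.75).
  dual value b^T y* = 6.
Strong duality: c^T x* = b^T y*. Confirmed.

6


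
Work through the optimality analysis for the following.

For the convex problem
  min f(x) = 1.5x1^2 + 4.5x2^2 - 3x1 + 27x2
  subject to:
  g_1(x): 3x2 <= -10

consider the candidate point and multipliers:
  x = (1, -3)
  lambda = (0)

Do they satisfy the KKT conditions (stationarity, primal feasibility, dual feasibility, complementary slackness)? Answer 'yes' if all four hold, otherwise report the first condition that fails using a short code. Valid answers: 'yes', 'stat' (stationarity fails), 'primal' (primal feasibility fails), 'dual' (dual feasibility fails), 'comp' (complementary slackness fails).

Gradient of f: grad f(x) = Q x + c = (0, 0)
Constraint values g_i(x) = a_i^T x - b_i:
  g_1((1, -3)) = 1
Stationarity residual: grad f(x) + sum_i lambda_i a_i = (0, 0)
  -> stationarity OK
Primal feasibility (all g_i <= 0): FAILS
Dual feasibility (all lambda_i >= 0): OK
Complementary slackness (lambda_i * g_i(x) = 0 for all i): OK

Verdict: the first failing condition is primal_feasibility -> primal.

primal


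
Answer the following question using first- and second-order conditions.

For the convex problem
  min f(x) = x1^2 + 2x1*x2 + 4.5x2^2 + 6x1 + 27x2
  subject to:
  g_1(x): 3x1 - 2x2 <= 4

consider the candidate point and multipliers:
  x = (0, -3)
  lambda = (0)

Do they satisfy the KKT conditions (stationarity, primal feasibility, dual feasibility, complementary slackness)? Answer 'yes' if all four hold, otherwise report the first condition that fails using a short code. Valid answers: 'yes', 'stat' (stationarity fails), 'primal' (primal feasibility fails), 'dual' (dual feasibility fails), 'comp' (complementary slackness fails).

Gradient of f: grad f(x) = Q x + c = (0, 0)
Constraint values g_i(x) = a_i^T x - b_i:
  g_1((0, -3)) = 2
Stationarity residual: grad f(x) + sum_i lambda_i a_i = (0, 0)
  -> stationarity OK
Primal feasibility (all g_i <= 0): FAILS
Dual feasibility (all lambda_i >= 0): OK
Complementary slackness (lambda_i * g_i(x) = 0 for all i): OK

Verdict: the first failing condition is primal_feasibility -> primal.

primal


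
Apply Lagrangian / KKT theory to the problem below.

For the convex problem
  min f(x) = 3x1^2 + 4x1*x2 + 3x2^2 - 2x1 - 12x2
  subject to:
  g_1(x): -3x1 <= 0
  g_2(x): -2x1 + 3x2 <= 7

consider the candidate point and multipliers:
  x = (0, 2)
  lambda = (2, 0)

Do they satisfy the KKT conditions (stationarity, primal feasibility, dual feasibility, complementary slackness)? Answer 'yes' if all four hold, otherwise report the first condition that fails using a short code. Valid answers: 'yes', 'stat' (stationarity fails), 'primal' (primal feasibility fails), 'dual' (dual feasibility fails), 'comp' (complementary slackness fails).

Gradient of f: grad f(x) = Q x + c = (6, 0)
Constraint values g_i(x) = a_i^T x - b_i:
  g_1((0, 2)) = 0
  g_2((0, 2)) = -1
Stationarity residual: grad f(x) + sum_i lambda_i a_i = (0, 0)
  -> stationarity OK
Primal feasibility (all g_i <= 0): OK
Dual feasibility (all lambda_i >= 0): OK
Complementary slackness (lambda_i * g_i(x) = 0 for all i): OK

Verdict: yes, KKT holds.

yes
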